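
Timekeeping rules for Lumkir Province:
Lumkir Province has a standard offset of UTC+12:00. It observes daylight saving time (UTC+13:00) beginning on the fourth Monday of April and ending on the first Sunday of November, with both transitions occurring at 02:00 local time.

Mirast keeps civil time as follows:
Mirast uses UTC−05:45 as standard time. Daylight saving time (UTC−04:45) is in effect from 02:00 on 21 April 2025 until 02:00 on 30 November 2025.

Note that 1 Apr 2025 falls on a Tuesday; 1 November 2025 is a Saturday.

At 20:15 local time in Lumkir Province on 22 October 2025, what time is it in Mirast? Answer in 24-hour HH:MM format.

02:30

1 April 2025 is a Tuesday, so the first Monday is April 7 and the fourth is April 28.
1 November 2025 is a Saturday, so the first Sunday is November 2.
22 October 2025 falls between 28 April and 2 November, so daylight saving is in effect and Lumkir Province is at UTC+13:00.
20:15 Lumkir Province − 13h = 07:15 UTC.
At the standard offset (UTC−05:45), 07:15 UTC − 5h45m = 01:30 Mirast standard time.
Daylight saving runs 21 April – 30 November; the standard-time date in Mirast, 22 October 2025, is inside that window, so Mirast is at UTC−04:45.
07:15 UTC − 4h45m = 02:30 Mirast.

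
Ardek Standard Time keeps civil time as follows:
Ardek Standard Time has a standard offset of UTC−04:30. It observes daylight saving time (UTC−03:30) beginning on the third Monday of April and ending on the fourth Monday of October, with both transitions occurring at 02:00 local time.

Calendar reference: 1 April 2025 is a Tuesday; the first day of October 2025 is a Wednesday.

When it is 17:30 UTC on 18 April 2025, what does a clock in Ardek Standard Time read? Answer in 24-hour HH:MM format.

13:00

1 April 2025 is a Tuesday, so the first Monday is April 7 and the third is April 21.
1 October 2025 is a Wednesday, so the first Monday is October 6 and the fourth is October 27.
At the standard offset (UTC−04:30), 17:30 UTC − 4h30m = 13:00 Ardek Standard Time standard time.
The standard-time date in Ardek Standard Time, 18 April 2025, is outside the daylight-saving period (21 April – 27 October), so Ardek Standard Time is on standard time, UTC−04:30.
17:30 UTC − 4h30m = 13:00 local.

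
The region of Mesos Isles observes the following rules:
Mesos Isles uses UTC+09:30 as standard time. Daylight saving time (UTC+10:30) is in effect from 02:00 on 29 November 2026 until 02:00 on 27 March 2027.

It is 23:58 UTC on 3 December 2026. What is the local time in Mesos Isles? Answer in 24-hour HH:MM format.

At the standard offset (UTC+09:30), 23:58 UTC + 9h30m = 09:28 Mesos Isles standard time (rolling into the next day, 4 December 2026).
Daylight saving runs 29 November 2026 – 27 March 2027; the standard-time date in Mesos Isles, 4 December 2026, is inside that window, so Mesos Isles is at UTC+10:30.
23:58 UTC + 10h30m = 10:28 local (rolling into the next day, 4 December 2026).

10:28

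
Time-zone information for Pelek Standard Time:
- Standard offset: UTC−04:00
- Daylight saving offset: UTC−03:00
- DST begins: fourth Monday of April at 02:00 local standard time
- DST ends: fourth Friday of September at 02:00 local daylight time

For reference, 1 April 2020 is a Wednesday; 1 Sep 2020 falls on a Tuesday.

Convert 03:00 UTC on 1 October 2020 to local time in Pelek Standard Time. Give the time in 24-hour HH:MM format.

1 April 2020 is a Wednesday, so the first Monday is April 6 and the fourth is April 27.
1 September 2020 is a Tuesday, so the first Friday is September 4 and the fourth is September 25.
At the standard offset (UTC−04:00), 03:00 UTC − 4h = 23:00 Pelek Standard Time standard time (rolling into the previous day, 30 September 2020).
The standard-time date in Pelek Standard Time, 30 September 2020, is outside the daylight-saving period (27 April – 25 September), so Pelek Standard Time is on standard time, UTC−04:00.
03:00 UTC − 4h = 23:00 local (rolling into the previous day, 30 September 2020).

23:00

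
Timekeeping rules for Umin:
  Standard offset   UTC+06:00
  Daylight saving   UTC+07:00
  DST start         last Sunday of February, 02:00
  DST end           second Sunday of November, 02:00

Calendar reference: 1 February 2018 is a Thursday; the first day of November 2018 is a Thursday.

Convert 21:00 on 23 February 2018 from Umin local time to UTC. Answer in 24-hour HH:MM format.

1 February 2018 is a Thursday, so Sundays fall on 4, 11, 18, 25; the last is February 25.
1 November 2018 is a Thursday, so the first Sunday is November 4 and the second is November 11.
Daylight saving runs 25 February – 11 November; 23 February 2018 is outside that window, so Umin is on standard time at UTC+06:00.
21:00 local − 6h = 15:00 UTC.

15:00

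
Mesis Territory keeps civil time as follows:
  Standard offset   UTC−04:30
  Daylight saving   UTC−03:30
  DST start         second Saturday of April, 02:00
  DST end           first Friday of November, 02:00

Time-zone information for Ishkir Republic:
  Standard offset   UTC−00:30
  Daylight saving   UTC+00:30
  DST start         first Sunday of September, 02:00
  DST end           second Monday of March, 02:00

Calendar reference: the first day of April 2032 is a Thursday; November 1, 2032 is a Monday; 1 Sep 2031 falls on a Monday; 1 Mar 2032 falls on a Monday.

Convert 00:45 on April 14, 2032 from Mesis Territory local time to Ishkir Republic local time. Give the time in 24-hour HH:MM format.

1 April 2032 is a Thursday, so the first Saturday is April 3 and the second is April 10.
1 November 2032 is a Monday, so the first Friday is November 5.
Daylight saving runs 10 April – 5 November; April 14, 2032 is inside that window, so Mesis Territory is at UTC−03:30.
00:45 Mesis Territory + 3h30m = 04:15 UTC.
1 September 2031 is a Monday, so the first Sunday is September 7.
1 March 2032 is a Monday, so the first Monday is March 1 and the second is March 8.
At the standard offset (UTC−00:30), 04:15 UTC − 0h30m = 03:45 Ishkir Republic standard time.
The standard-time date in Ishkir Republic, April 14, 2032, is outside the daylight-saving period (7 September 2031 – 8 March 2032), so Ishkir Republic is on standard time, UTC−00:30.
04:15 UTC − 0h30m = 03:45 Ishkir Republic.

03:45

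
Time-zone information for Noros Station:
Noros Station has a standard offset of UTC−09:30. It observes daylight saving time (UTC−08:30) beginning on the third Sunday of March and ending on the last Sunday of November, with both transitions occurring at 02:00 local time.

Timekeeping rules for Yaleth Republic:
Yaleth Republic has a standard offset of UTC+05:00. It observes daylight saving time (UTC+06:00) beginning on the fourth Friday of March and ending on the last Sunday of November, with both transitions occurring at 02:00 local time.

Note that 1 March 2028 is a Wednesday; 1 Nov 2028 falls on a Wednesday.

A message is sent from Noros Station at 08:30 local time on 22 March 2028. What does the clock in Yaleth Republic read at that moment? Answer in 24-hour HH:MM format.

1 March 2028 is a Wednesday, so the first Sunday is March 5 and the third is March 19.
1 November 2028 is a Wednesday, so Sundays fall on 5, 12, 19, 26; the last is November 26.
22 March 2028 falls between 19 March and 26 November, so daylight saving is in effect and Noros Station is at UTC−08:30.
08:30 Noros Station + 8h30m = 17:00 UTC.
1 March 2028 is a Wednesday, so the first Friday is March 3 and the fourth is March 24.
1 November 2028 is a Wednesday, so Sundays fall on 5, 12, 19, 26; the last is November 26.
At the standard offset (UTC+05:00), 17:00 UTC + 5h = 22:00 Yaleth Republic standard time.
The standard-time date in Yaleth Republic, 22 March 2028, does not fall between 24 March and 26 November, so daylight saving is not in effect and Yaleth Republic is at UTC+05:00.
17:00 UTC + 5h = 22:00 Yaleth Republic.

22:00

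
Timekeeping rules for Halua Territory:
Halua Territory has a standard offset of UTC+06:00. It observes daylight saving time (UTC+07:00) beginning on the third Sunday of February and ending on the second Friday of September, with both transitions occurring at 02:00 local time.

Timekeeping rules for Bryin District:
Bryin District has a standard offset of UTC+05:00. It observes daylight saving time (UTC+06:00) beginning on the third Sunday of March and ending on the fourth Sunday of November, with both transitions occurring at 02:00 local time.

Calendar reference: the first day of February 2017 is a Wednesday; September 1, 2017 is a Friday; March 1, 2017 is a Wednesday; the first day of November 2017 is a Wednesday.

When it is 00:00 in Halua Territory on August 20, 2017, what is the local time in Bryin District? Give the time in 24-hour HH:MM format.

1 February 2017 is a Wednesday, so the first Sunday is February 5 and the third is February 19.
1 September 2017 is a Friday, so the first Friday is September 1 and the second is September 8.
August 20, 2017 lies within the daylight-saving period (19 February – 8 September), so Halua Territory is on daylight time, UTC+07:00.
00:00 Halua Territory − 7h = 17:00 UTC (rolling into the previous day, 19 August 2017).
1 March 2017 is a Wednesday, so the first Sunday is March 5 and the third is March 19.
1 November 2017 is a Wednesday, so the first Sunday is November 5 and the fourth is November 26.
At the standard offset (UTC+05:00), 17:00 UTC + 5h = 22:00 Bryin District standard time.
The standard-time date in Bryin District, August 19, 2017, lies within the daylight-saving period (19 March – 26 November), so Bryin District is on daylight time, UTC+06:00.
17:00 UTC + 6h = 23:00 Bryin District.

23:00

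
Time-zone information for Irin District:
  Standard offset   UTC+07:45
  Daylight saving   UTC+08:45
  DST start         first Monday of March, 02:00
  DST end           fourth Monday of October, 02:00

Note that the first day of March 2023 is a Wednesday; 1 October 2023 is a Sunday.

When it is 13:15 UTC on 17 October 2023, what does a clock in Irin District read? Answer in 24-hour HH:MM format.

22:00

1 March 2023 is a Wednesday, so the first Monday is March 6.
1 October 2023 is a Sunday, so the first Monday is October 2 and the fourth is October 23.
At the standard offset (UTC+07:45), 13:15 UTC + 7h45m = 21:00 Irin District standard time.
Daylight saving runs 6 March – 23 October; the standard-time date in Irin District, 17 October 2023, is inside that window, so Irin District is at UTC+08:45.
13:15 UTC + 8h45m = 22:00 local.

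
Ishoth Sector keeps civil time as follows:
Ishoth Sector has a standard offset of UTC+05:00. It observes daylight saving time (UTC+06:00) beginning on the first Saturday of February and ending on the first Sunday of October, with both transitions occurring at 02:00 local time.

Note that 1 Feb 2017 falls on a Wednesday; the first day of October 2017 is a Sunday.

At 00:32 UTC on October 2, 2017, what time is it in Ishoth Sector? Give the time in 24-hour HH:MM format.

05:32

1 February 2017 is a Wednesday, so the first Saturday is February 4.
1 October 2017 is a Sunday, so the first Sunday is October 1.
At the standard offset (UTC+05:00), 00:32 UTC + 5h = 05:32 Ishoth Sector standard time.
The standard-time date in Ishoth Sector, October 2, 2017, does not fall between 4 February and 1 October, so daylight saving is not in effect and Ishoth Sector is at UTC+05:00.
00:32 UTC + 5h = 05:32 local.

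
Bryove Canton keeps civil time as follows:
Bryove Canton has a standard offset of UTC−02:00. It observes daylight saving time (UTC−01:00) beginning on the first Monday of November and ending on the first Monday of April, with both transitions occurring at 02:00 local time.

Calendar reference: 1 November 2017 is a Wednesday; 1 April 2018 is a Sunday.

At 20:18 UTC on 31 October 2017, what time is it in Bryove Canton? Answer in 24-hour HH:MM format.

1 November 2017 is a Wednesday, so the first Monday is November 6.
1 April 2018 is a Sunday, so the first Monday is April 2.
At the standard offset (UTC−02:00), 20:18 UTC − 2h = 18:18 Bryove Canton standard time.
The standard-time date in Bryove Canton, 31 October 2017, is outside the daylight-saving period (6 November 2017 – 2 April 2018), so Bryove Canton is on standard time, UTC−02:00.
20:18 UTC − 2h = 18:18 local.

18:18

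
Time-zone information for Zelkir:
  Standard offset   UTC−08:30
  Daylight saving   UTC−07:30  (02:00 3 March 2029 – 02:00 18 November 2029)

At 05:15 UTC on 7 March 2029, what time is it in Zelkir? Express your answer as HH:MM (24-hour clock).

21:45

At the standard offset (UTC−08:30), 05:15 UTC − 8h30m = 20:45 Zelkir standard time (rolling into the previous day, 6 March 2029).
Daylight saving runs 3 March – 18 November; the standard-time date in Zelkir, 6 March 2029, is inside that window, so Zelkir is at UTC−07:30.
05:15 UTC − 7h30m = 21:45 local (rolling into the previous day, 6 March 2029).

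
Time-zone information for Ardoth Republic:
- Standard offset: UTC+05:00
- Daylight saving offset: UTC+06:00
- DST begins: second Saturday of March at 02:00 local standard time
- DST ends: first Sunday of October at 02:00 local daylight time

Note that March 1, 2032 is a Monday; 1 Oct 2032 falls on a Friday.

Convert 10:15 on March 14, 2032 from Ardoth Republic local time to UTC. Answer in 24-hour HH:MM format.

04:15

1 March 2032 is a Monday, so the first Saturday is March 6 and the second is March 13.
1 October 2032 is a Friday, so the first Sunday is October 3.
Daylight saving runs 13 March – 3 October; March 14, 2032 is inside that window, so Ardoth Republic is at UTC+06:00.
10:15 local − 6h = 04:15 UTC.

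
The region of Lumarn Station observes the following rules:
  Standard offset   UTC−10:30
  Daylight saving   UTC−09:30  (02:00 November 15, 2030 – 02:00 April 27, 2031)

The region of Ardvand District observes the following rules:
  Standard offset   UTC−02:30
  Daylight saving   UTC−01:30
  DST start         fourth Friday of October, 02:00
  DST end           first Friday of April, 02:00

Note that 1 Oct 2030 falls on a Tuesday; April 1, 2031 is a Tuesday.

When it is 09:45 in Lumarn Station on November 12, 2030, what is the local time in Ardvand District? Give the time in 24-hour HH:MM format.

18:45

November 12, 2030 does not fall between 15 November 2030 and 27 April 2031, so daylight saving is not in effect and Lumarn Station is at UTC−10:30.
09:45 Lumarn Station + 10h30m = 20:15 UTC.
1 October 2030 is a Tuesday, so the first Friday is October 4 and the fourth is October 25.
1 April 2031 is a Tuesday, so the first Friday is April 4.
At the standard offset (UTC−02:30), 20:15 UTC − 2h30m = 17:45 Ardvand District standard time.
The standard-time date in Ardvand District, November 12, 2030, falls between 25 October 2030 and 4 April 2031, so daylight saving is in effect and Ardvand District is at UTC−01:30.
20:15 UTC − 1h30m = 18:45 Ardvand District.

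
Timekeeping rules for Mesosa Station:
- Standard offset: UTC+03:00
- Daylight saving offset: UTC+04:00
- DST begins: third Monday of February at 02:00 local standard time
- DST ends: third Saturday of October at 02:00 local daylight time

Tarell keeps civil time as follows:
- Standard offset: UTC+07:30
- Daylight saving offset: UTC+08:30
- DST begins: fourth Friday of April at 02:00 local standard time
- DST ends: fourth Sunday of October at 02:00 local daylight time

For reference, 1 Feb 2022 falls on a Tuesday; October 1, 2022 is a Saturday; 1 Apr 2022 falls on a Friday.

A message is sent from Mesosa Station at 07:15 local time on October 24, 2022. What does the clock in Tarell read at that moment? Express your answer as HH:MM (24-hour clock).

1 February 2022 is a Tuesday, so the first Monday is February 7 and the third is February 21.
1 October 2022 is a Saturday, so the first Saturday is October 1 and the third is October 15.
October 24, 2022 does not fall between 21 February and 15 October, so daylight saving is not in effect and Mesosa Station is at UTC+03:00.
07:15 Mesosa Station − 3h = 04:15 UTC.
1 April 2022 is a Friday, so the first Friday is April 1 and the fourth is April 22.
1 October 2022 is a Saturday, so the first Sunday is October 2 and the fourth is October 23.
At the standard offset (UTC+07:30), 04:15 UTC + 7h30m = 11:45 Tarell standard time.
The standard-time date in Tarell, October 24, 2022, is outside the daylight-saving period (22 April – 23 October), so Tarell is on standard time, UTC+07:30.
04:15 UTC + 7h30m = 11:45 Tarell.

11:45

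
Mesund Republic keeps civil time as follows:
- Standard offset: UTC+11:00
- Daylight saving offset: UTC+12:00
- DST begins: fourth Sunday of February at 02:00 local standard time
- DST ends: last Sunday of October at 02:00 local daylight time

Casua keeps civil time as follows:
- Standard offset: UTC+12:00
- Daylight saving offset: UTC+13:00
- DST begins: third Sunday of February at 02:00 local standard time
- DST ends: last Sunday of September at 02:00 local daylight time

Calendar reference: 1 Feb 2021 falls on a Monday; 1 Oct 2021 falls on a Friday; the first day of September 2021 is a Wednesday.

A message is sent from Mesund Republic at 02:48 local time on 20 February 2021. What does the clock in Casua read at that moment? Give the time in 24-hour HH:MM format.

03:48

1 February 2021 is a Monday, so the first Sunday is February 7 and the fourth is February 28.
1 October 2021 is a Friday, so Sundays fall on 3, 10, 17, 24, 31; the last is October 31.
Daylight saving runs 28 February – 31 October; 20 February 2021 is outside that window, so Mesund Republic is on standard time at UTC+11:00.
02:48 Mesund Republic − 11h = 15:48 UTC (rolling into the previous day, 19 February 2021).
1 February 2021 is a Monday, so the first Sunday is February 7 and the third is February 21.
1 September 2021 is a Wednesday, so Sundays fall on 5, 12, 19, 26; the last is September 26.
At the standard offset (UTC+12:00), 15:48 UTC + 12h = 03:48 Casua standard time (rolling into the next day, 20 February 2021).
The standard-time date in Casua, 20 February 2021, does not fall between 21 February and 26 September, so daylight saving is not in effect and Casua is at UTC+12:00.
15:48 UTC + 12h = 03:48 Casua (rolling into the next day, 20 February 2021).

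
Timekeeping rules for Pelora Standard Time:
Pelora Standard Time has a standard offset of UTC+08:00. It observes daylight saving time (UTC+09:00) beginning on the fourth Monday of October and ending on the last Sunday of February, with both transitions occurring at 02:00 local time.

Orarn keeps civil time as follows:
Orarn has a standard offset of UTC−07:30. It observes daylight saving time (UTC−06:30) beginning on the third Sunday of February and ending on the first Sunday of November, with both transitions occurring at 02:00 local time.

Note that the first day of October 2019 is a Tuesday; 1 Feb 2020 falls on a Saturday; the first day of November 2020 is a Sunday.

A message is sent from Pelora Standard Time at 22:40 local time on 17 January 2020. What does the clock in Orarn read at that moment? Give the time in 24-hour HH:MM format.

06:10

1 October 2019 is a Tuesday, so the first Monday is October 7 and the fourth is October 28.
1 February 2020 is a Saturday, so Sundays fall on 2, 9, 16, 23; the last is February 23.
17 January 2020 falls between 28 October 2019 and 23 February 2020, so daylight saving is in effect and Pelora Standard Time is at UTC+09:00.
22:40 Pelora Standard Time − 9h = 13:40 UTC.
1 February 2020 is a Saturday, so the first Sunday is February 2 and the third is February 16.
1 November 2020 is a Sunday, so the first Sunday is November 1.
At the standard offset (UTC−07:30), 13:40 UTC − 7h30m = 06:10 Orarn standard time.
The standard-time date in Orarn, 17 January 2020, does not fall between 16 February and 1 November, so daylight saving is not in effect and Orarn is at UTC−07:30.
13:40 UTC − 7h30m = 06:10 Orarn.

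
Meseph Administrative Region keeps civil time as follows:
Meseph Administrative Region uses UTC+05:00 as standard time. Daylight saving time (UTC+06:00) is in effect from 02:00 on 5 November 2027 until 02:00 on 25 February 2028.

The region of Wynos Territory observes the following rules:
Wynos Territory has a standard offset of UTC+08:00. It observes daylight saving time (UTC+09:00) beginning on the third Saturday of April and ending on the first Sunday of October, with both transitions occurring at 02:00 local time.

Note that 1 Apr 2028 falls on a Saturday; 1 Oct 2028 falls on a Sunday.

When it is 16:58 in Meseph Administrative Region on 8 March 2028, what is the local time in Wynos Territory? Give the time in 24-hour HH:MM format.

8 March 2028 is outside the daylight-saving period (5 November 2027 – 25 February 2028), so Meseph Administrative Region is on standard time, UTC+05:00.
16:58 Meseph Administrative Region − 5h = 11:58 UTC.
1 April 2028 is a Saturday, so the first Saturday is April 1 and the third is April 15.
1 October 2028 is a Sunday, so the first Sunday is October 1.
At the standard offset (UTC+08:00), 11:58 UTC + 8h = 19:58 Wynos Territory standard time.
Daylight saving runs 15 April – 1 October; the standard-time date in Wynos Territory, 8 March 2028, is outside that window, so Wynos Territory is on standard time at UTC+08:00.
11:58 UTC + 8h = 19:58 Wynos Territory.

19:58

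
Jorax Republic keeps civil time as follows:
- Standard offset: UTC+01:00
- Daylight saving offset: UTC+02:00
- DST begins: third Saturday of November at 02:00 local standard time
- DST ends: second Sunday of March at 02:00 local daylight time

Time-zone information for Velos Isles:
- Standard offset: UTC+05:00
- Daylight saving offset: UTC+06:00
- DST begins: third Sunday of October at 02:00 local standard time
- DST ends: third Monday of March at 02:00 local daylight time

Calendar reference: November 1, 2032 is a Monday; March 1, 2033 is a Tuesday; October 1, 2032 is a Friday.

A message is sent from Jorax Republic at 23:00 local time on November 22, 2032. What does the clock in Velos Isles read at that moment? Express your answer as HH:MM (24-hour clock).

03:00

1 November 2032 is a Monday, so the first Saturday is November 6 and the third is November 20.
1 March 2033 is a Tuesday, so the first Sunday is March 6 and the second is March 13.
November 22, 2032 falls between 20 November 2032 and 13 March 2033, so daylight saving is in effect and Jorax Republic is at UTC+02:00.
23:00 Jorax Republic − 2h = 21:00 UTC.
1 October 2032 is a Friday, so the first Sunday is October 3 and the third is October 17.
1 March 2033 is a Tuesday, so the first Monday is March 7 and the third is March 21.
At the standard offset (UTC+05:00), 21:00 UTC + 5h = 02:00 Velos Isles standard time (rolling into the next day, 23 November 2032).
Daylight saving runs 17 October 2032 – 21 March 2033; the standard-time date in Velos Isles, November 23, 2032, is inside that window, so Velos Isles is at UTC+06:00.
21:00 UTC + 6h = 03:00 Velos Isles (rolling into the next day, 23 November 2032).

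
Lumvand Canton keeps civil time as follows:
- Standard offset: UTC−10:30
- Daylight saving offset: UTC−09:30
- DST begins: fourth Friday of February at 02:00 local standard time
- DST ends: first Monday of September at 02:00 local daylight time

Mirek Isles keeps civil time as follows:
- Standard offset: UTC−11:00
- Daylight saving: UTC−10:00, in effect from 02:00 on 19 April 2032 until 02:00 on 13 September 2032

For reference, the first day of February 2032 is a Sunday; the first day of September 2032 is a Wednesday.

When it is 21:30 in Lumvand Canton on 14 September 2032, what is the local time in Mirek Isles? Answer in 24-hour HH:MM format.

1 February 2032 is a Sunday, so the first Friday is February 6 and the fourth is February 27.
1 September 2032 is a Wednesday, so the first Monday is September 6.
14 September 2032 is outside the daylight-saving period (27 February – 6 September), so Lumvand Canton is on standard time, UTC−10:30.
21:30 Lumvand Canton + 10h30m = 08:00 UTC (rolling into the next day, 15 September 2032).
At the standard offset (UTC−11:00), 08:00 UTC − 11h = 21:00 Mirek Isles standard time (rolling into the previous day, 14 September 2032).
The standard-time date in Mirek Isles, 14 September 2032, does not fall between 19 April and 13 September, so daylight saving is not in effect and Mirek Isles is at UTC−11:00.
08:00 UTC − 11h = 21:00 Mirek Isles (rolling into the previous day, 14 September 2032).

21:00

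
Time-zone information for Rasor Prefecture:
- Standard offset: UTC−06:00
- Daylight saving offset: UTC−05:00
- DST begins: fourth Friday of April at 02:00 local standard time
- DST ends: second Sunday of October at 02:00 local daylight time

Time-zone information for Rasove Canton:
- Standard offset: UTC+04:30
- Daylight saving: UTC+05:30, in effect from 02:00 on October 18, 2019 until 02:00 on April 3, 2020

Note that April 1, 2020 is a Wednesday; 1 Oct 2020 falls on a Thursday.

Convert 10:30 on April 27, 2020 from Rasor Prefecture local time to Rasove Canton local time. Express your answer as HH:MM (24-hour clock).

20:00

1 April 2020 is a Wednesday, so the first Friday is April 3 and the fourth is April 24.
1 October 2020 is a Thursday, so the first Sunday is October 4 and the second is October 11.
April 27, 2020 lies within the daylight-saving period (24 April – 11 October), so Rasor Prefecture is on daylight time, UTC−05:00.
10:30 Rasor Prefecture + 5h = 15:30 UTC.
At the standard offset (UTC+04:30), 15:30 UTC + 4h30m = 20:00 Rasove Canton standard time.
Daylight saving runs 18 October 2019 – 3 April 2020; the standard-time date in Rasove Canton, April 27, 2020, is outside that window, so Rasove Canton is on standard time at UTC+04:30.
15:30 UTC + 4h30m = 20:00 Rasove Canton.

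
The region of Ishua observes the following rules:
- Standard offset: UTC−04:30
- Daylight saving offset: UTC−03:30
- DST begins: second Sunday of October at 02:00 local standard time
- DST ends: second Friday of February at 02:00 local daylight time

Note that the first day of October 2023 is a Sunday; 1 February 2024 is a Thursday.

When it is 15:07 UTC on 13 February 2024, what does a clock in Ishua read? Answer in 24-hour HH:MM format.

10:37

1 October 2023 is a Sunday, so the first Sunday is October 1 and the second is October 8.
1 February 2024 is a Thursday, so the first Friday is February 2 and the second is February 9.
At the standard offset (UTC−04:30), 15:07 UTC − 4h30m = 10:37 Ishua standard time.
The standard-time date in Ishua, 13 February 2024, is outside the daylight-saving period (8 October 2023 – 9 February 2024), so Ishua is on standard time, UTC−04:30.
15:07 UTC − 4h30m = 10:37 local.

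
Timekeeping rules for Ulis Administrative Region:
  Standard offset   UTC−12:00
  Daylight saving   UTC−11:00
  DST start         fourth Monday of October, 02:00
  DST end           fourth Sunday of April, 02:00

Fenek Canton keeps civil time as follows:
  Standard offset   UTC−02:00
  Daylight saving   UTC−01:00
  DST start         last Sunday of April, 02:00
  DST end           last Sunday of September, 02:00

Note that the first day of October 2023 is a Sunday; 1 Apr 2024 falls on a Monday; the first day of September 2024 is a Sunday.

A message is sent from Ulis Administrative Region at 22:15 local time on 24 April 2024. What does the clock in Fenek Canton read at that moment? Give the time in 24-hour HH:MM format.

1 October 2023 is a Sunday, so the first Monday is October 2 and the fourth is October 23.
1 April 2024 is a Monday, so the first Sunday is April 7 and the fourth is April 28.
24 April 2024 lies within the daylight-saving period (23 October 2023 – 28 April 2024), so Ulis Administrative Region is on daylight time, UTC−11:00.
22:15 Ulis Administrative Region + 11h = 09:15 UTC (rolling into the next day, 25 April 2024).
1 April 2024 is a Monday, so Sundays fall on 7, 14, 21, 28; the last is April 28.
1 September 2024 is a Sunday, so Sundays fall on 1, 8, 15, 22, 29; the last is September 29.
At the standard offset (UTC−02:00), 09:15 UTC − 2h = 07:15 Fenek Canton standard time.
The standard-time date in Fenek Canton, 25 April 2024, does not fall between 28 April and 29 September, so daylight saving is not in effect and Fenek Canton is at UTC−02:00.
09:15 UTC − 2h = 07:15 Fenek Canton.

07:15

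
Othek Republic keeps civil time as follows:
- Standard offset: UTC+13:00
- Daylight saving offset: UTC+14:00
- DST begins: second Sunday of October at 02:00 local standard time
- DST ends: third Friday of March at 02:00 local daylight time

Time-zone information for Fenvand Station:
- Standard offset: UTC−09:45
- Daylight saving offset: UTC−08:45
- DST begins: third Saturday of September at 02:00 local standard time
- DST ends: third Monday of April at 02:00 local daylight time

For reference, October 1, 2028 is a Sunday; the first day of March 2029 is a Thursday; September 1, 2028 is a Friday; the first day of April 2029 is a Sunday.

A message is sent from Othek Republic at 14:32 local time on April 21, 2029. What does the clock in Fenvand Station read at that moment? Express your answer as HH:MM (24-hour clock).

1 October 2028 is a Sunday, so the first Sunday is October 1 and the second is October 8.
1 March 2029 is a Thursday, so the first Friday is March 2 and the third is March 16.
April 21, 2029 is outside the daylight-saving period (8 October 2028 – 16 March 2029), so Othek Republic is on standard time, UTC+13:00.
14:32 Othek Republic − 13h = 01:32 UTC.
1 September 2028 is a Friday, so the first Saturday is September 2 and the third is September 16.
1 April 2029 is a Sunday, so the first Monday is April 2 and the third is April 16.
At the standard offset (UTC−09:45), 01:32 UTC − 9h45m = 15:47 Fenvand Station standard time (rolling into the previous day, 20 April 2029).
The standard-time date in Fenvand Station, April 20, 2029, does not fall between 16 September 2028 and 16 April 2029, so daylight saving is not in effect and Fenvand Station is at UTC−09:45.
01:32 UTC − 9h45m = 15:47 Fenvand Station (rolling into the previous day, 20 April 2029).

15:47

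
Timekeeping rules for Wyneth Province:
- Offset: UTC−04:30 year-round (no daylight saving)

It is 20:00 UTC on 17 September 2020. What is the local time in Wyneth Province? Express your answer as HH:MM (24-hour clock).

Wyneth Province has no daylight saving, so its offset is UTC−04:30 year-round.
20:00 UTC − 4h30m = 15:30 local.

15:30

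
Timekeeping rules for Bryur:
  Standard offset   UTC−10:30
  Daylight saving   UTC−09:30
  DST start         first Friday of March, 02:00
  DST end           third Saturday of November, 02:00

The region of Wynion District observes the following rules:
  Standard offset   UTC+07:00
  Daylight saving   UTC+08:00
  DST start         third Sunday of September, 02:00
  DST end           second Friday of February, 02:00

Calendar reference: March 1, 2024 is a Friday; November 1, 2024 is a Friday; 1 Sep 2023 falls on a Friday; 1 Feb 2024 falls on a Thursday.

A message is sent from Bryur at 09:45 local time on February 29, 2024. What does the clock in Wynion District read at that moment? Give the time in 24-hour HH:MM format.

03:15

1 March 2024 is a Friday, so the first Friday is March 1.
1 November 2024 is a Friday, so the first Saturday is November 2 and the third is November 16.
February 29, 2024 does not fall between 1 March and 16 November, so daylight saving is not in effect and Bryur is at UTC−10:30.
09:45 Bryur + 10h30m = 20:15 UTC.
1 September 2023 is a Friday, so the first Sunday is September 3 and the third is September 17.
1 February 2024 is a Thursday, so the first Friday is February 2 and the second is February 9.
At the standard offset (UTC+07:00), 20:15 UTC + 7h = 03:15 Wynion District standard time (rolling into the next day, 1 March 2024).
The standard-time date in Wynion District, March 1, 2024, does not fall between 17 September 2023 and 9 February 2024, so daylight saving is not in effect and Wynion District is at UTC+07:00.
20:15 UTC + 7h = 03:15 Wynion District (rolling into the next day, 1 March 2024).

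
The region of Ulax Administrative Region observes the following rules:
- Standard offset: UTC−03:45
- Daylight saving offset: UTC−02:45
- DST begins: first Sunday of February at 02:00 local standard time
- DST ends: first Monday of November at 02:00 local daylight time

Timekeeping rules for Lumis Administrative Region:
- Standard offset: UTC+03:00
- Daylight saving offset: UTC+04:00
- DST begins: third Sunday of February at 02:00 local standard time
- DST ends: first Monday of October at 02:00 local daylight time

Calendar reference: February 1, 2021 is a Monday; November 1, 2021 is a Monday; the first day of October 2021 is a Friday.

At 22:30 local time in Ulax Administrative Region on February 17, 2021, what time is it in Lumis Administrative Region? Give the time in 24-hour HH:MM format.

04:15

1 February 2021 is a Monday, so the first Sunday is February 7.
1 November 2021 is a Monday, so the first Monday is November 1.
Daylight saving runs 7 February – 1 November; February 17, 2021 is inside that window, so Ulax Administrative Region is at UTC−02:45.
22:30 Ulax Administrative Region + 2h45m = 01:15 UTC (rolling into the next day, 18 February 2021).
1 February 2021 is a Monday, so the first Sunday is February 7 and the third is February 21.
1 October 2021 is a Friday, so the first Monday is October 4.
At the standard offset (UTC+03:00), 01:15 UTC + 3h = 04:15 Lumis Administrative Region standard time.
The standard-time date in Lumis Administrative Region, February 18, 2021, is outside the daylight-saving period (21 February – 4 October), so Lumis Administrative Region is on standard time, UTC+03:00.
01:15 UTC + 3h = 04:15 Lumis Administrative Region.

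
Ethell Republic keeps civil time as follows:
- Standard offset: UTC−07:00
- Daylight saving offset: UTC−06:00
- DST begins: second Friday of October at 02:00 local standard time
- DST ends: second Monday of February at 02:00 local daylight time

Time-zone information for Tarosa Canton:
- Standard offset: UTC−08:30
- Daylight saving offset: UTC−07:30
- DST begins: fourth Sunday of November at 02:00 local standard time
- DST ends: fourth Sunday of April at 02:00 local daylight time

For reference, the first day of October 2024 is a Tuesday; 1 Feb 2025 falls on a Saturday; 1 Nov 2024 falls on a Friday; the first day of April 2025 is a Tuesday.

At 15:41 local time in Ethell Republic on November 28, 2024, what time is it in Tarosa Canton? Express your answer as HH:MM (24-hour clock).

1 October 2024 is a Tuesday, so the first Friday is October 4 and the second is October 11.
1 February 2025 is a Saturday, so the first Monday is February 3 and the second is February 10.
Daylight saving runs 11 October 2024 – 10 February 2025; November 28, 2024 is inside that window, so Ethell Republic is at UTC−06:00.
15:41 Ethell Republic + 6h = 21:41 UTC.
1 November 2024 is a Friday, so the first Sunday is November 3 and the fourth is November 24.
1 April 2025 is a Tuesday, so the first Sunday is April 6 and the fourth is April 27.
At the standard offset (UTC−08:30), 21:41 UTC − 8h30m = 13:11 Tarosa Canton standard time.
The standard-time date in Tarosa Canton, November 28, 2024, falls between 24 November 2024 and 27 April 2025, so daylight saving is in effect and Tarosa Canton is at UTC−07:30.
21:41 UTC − 7h30m = 14:11 Tarosa Canton.

14:11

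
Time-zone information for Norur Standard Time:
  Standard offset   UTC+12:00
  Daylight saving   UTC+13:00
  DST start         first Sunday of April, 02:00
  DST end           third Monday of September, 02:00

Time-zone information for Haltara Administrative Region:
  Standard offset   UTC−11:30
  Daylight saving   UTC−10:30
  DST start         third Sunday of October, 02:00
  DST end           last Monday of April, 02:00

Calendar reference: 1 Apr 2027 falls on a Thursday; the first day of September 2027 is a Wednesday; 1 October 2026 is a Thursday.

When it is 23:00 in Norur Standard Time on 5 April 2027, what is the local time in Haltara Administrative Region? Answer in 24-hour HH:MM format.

1 April 2027 is a Thursday, so the first Sunday is April 4.
1 September 2027 is a Wednesday, so the first Monday is September 6 and the third is September 20.
5 April 2027 lies within the daylight-saving period (4 April – 20 September), so Norur Standard Time is on daylight time, UTC+13:00.
23:00 Norur Standard Time − 13h = 10:00 UTC.
1 October 2026 is a Thursday, so the first Sunday is October 4 and the third is October 18.
1 April 2027 is a Thursday, so Mondays fall on 5, 12, 19, 26; the last is April 26.
At the standard offset (UTC−11:30), 10:00 UTC − 11h30m = 22:30 Haltara Administrative Region standard time (rolling into the previous day, 4 April 2027).
The standard-time date in Haltara Administrative Region, 4 April 2027, lies within the daylight-saving period (18 October 2026 – 26 April 2027), so Haltara Administrative Region is on daylight time, UTC−10:30.
10:00 UTC − 10h30m = 23:30 Haltara Administrative Region (rolling into the previous day, 4 April 2027).

23:30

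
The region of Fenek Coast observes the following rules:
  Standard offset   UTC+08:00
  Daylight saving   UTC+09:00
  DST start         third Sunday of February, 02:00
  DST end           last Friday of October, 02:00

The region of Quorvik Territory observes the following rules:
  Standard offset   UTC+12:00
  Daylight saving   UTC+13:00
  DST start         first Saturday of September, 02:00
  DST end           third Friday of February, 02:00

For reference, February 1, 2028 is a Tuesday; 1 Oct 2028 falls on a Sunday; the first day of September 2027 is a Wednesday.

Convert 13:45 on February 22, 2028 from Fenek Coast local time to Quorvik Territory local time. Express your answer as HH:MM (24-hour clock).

16:45

1 February 2028 is a Tuesday, so the first Sunday is February 6 and the third is February 20.
1 October 2028 is a Sunday, so Fridays fall on 6, 13, 20, 27; the last is October 27.
Daylight saving runs 20 February – 27 October; February 22, 2028 is inside that window, so Fenek Coast is at UTC+09:00.
13:45 Fenek Coast − 9h = 04:45 UTC.
1 September 2027 is a Wednesday, so the first Saturday is September 4.
1 February 2028 is a Tuesday, so the first Friday is February 4 and the third is February 18.
At the standard offset (UTC+12:00), 04:45 UTC + 12h = 16:45 Quorvik Territory standard time.
Daylight saving runs 4 September 2027 – 18 February 2028; the standard-time date in Quorvik Territory, February 22, 2028, is outside that window, so Quorvik Territory is on standard time at UTC+12:00.
04:45 UTC + 12h = 16:45 Quorvik Territory.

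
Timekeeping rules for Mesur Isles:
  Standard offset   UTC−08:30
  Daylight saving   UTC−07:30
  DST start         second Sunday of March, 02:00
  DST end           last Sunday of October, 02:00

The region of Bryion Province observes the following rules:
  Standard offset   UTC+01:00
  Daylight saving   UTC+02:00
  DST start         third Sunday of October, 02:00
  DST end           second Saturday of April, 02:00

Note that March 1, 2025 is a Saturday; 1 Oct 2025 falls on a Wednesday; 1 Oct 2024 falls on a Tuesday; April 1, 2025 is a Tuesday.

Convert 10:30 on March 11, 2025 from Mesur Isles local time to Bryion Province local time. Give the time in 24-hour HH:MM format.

1 March 2025 is a Saturday, so the first Sunday is March 2 and the second is March 9.
1 October 2025 is a Wednesday, so Sundays fall on 5, 12, 19, 26; the last is October 26.
March 11, 2025 lies within the daylight-saving period (9 March – 26 October), so Mesur Isles is on daylight time, UTC−07:30.
10:30 Mesur Isles + 7h30m = 18:00 UTC.
1 October 2024 is a Tuesday, so the first Sunday is October 6 and the third is October 20.
1 April 2025 is a Tuesday, so the first Saturday is April 5 and the second is April 12.
At the standard offset (UTC+01:00), 18:00 UTC + 1h = 19:00 Bryion Province standard time.
The standard-time date in Bryion Province, March 11, 2025, falls between 20 October 2024 and 12 April 2025, so daylight saving is in effect and Bryion Province is at UTC+02:00.
18:00 UTC + 2h = 20:00 Bryion Province.

20:00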